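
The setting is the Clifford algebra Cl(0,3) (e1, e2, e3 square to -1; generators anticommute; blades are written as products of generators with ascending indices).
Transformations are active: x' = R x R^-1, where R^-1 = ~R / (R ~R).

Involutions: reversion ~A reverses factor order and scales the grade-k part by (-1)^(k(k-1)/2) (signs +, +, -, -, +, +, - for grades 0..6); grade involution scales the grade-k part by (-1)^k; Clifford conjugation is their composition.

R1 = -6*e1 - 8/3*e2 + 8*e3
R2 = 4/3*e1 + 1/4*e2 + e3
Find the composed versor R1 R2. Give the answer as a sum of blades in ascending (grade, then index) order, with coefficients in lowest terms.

Distribute over the terms of R1 (each basis-blade product reordered to ascending indices, repeated generators contracted through their squares):
(-6*e1) R2 = 8 - 3/2*e1 e2 - 6*e1 e3
(-8/3*e2) R2 = 2/3 + 32/9*e1 e2 - 8/3*e2 e3
(8*e3) R2 = -8 - 32/3*e1 e3 - 2*e2 e3
Summing the partial products and collecting blades:
Answer: 2/3 + 37/18*e1 e2 - 50/3*e1 e3 - 14/3*e2 e3


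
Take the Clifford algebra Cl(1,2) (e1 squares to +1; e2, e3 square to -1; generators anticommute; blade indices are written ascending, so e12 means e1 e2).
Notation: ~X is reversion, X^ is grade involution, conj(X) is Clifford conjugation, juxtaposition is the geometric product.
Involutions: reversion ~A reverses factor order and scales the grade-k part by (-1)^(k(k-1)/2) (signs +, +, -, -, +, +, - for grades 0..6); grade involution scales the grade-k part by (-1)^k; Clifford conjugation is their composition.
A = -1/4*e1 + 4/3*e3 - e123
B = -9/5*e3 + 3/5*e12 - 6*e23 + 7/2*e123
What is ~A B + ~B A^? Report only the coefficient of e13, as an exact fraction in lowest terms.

first term: -11/10 + 6*e1 - 163/20*e2 + 3/5*e3 - 43/15*e12 + 9/20*e13 - 7/8*e23 + 23/10*e123
second term: 11/10 - 6*e1 + 163/20*e2 - 3/5*e3 - 43/15*e12 + 9/20*e13 - 7/8*e23 + 23/10*e123
Answer: 9/10


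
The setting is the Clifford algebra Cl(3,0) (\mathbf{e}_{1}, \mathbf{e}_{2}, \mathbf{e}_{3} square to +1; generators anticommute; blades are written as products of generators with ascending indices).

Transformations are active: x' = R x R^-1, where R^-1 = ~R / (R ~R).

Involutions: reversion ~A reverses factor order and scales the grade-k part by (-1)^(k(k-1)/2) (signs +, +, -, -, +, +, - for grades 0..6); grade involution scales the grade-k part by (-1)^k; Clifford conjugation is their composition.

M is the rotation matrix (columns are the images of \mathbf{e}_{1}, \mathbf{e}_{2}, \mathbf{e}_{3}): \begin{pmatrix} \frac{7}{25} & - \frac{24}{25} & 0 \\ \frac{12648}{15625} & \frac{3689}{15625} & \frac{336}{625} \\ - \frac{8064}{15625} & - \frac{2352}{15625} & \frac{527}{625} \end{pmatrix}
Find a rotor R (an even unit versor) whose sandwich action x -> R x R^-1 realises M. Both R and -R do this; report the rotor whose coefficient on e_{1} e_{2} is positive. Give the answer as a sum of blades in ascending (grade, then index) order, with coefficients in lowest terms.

Method: write R = a + b12*e_{1} e_{2} + b13*e_{1} e_{3} + b23*e_{2} e_{3} with a^2 + b12^2 + b13^2 + b23^2 = 1 (so R^-1 = ~R). Expanding the columns R e_j ~R gives tr M = 4a^2 - 1 and, from the antisymmetric part, M21 - M12 = -4a*b12, M13 - M31 = 4a*b13, M32 - M23 = -4a*b23.
Here tr M = \frac{21239}{15625}, so a^2 = (1 + tr M)/4 = \frac{9216}{15625} and a = ±\frac{96}{125}. Taking a = \frac{96}{125}: M21 - M12 = \frac{27648}{15625}, M13 - M31 = \frac{8064}{15625}, M32 - M23 = -\frac{10752}{15625}, giving b12 = -\frac{72}{125}, b13 = \frac{21}{125}, b23 = \frac{28}{125}, i.e. R = \frac{96}{125} - \frac{72}{125} e_{1} e_{2} + \frac{21}{125} e_{1} e_{3} + \frac{28}{125} e_{2} e_{3}.
Its e_{1} e_{2} coefficient is negative, so report the other preimage -R.
Answer: -\frac{96}{125} + \frac{72}{125} e_{1} e_{2} - \frac{21}{125} e_{1} e_{3} - \frac{28}{125} e_{2} e_{3}. Why the constraint matters: R and -R act identically through the sandwich — M has trace \frac{21239}{15625} either way — so only the sign condition on e_{1} e_{2} picks one of the two preimages.


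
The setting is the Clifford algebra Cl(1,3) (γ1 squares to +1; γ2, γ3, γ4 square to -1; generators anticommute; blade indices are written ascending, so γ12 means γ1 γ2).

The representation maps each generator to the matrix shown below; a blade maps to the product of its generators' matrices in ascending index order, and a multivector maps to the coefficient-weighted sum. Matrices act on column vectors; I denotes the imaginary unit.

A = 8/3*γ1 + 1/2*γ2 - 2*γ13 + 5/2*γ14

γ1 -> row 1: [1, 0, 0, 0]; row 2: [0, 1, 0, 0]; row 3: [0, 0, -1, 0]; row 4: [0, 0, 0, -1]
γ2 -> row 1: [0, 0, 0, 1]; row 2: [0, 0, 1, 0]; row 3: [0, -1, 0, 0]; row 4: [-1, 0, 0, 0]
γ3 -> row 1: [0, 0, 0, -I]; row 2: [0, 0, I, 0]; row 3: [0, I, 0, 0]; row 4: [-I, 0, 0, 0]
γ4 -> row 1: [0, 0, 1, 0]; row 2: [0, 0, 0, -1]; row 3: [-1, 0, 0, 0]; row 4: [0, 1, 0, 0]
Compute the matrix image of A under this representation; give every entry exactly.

Bivector images (products of the table entries): rho(γ13) = rho(γ1)rho(γ3) = row 1: [0, 0, 0, -I]; row 2: [0, 0, I, 0]; row 3: [0, -I, 0, 0]; row 4: [I, 0, 0, 0]; rho(γ14) = rho(γ1)rho(γ4) = row 1: [0, 0, 1, 0]; row 2: [0, 0, 0, -1]; row 3: [1, 0, 0, 0]; row 4: [0, -1, 0, 0].
M = (8/3)*rho(γ1) + (1/2)*rho(γ2) + (-2)*rho(γ13) + (5/2)*rho(γ14), summed entrywise:
Answer: row 1: [8/3, 0, 5/2, 1/2 + 2*I]; row 2: [0, 8/3, 1/2 - 2*I, -5/2]; row 3: [5/2, -1/2 + 2*I, -8/3, 0]; row 4: [-1/2 - 2*I, -5/2, 0, -8/3]


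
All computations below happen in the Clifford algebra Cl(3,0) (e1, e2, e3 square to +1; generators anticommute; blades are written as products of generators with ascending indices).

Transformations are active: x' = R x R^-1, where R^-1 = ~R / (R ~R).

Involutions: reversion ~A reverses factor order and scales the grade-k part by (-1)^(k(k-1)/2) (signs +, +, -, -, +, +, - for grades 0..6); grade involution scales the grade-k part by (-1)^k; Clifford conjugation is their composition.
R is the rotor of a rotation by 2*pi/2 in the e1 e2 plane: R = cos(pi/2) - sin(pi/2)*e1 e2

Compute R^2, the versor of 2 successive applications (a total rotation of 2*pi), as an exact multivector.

Half-angle bookkeeping: 2 applications in e1 e2 add up to rotor phase 2*pi/2 = pi, so R^2 = cos(pi) - sin(pi)*e1 e2.
cos(pi) = -1 and sin(pi) = 0, so R^2 = -1. The total rotation 2*pi is 1 full turn, so every vector returns to itself, yet the rotor is -1, on the OTHER sheet of the double cover (an odd number of 2*pi turns).
Answer: -1


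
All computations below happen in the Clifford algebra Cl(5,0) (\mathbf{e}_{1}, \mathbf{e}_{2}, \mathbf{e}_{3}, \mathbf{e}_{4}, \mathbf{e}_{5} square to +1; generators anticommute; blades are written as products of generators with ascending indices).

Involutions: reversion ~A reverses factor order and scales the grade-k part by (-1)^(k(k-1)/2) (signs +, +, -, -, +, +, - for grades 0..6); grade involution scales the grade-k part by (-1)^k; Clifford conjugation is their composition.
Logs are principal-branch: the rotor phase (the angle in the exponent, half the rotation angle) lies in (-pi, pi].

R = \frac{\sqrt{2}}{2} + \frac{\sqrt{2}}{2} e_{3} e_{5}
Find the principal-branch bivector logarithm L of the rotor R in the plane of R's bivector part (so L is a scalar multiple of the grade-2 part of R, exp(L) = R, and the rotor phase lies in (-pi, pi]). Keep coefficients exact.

The scalar part of R is \frac{\sqrt{2}}{2}, and that scalar determines the rotor phase on the principal branch; recovering the unit plane as bivector-part over sine of the phase gives L = phase * plane.
Concretely: cos(phase) = \frac{\sqrt{2}}{2} gives phase = ±\frac{\pi}{4}, and since phase/sin(phase) is even the sign is immaterial: L = (phase/sin(phase)) * <R>_2 = (\frac{\sqrt{2} \pi}{4}) * <R>_2.
Answer: \frac{\pi}{4} e_{3} e_{5}


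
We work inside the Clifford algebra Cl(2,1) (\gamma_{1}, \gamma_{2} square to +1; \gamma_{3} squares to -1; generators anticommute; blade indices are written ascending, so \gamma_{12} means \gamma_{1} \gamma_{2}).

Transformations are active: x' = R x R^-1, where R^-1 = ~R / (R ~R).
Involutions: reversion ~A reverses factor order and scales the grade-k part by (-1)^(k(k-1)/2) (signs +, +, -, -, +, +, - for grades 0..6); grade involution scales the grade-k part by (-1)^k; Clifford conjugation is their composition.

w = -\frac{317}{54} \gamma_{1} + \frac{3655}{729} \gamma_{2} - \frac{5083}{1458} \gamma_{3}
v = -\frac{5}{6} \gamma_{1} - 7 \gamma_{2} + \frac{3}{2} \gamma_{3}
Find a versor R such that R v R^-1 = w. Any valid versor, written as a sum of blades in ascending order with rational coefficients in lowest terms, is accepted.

Take R = v + w = -\frac{181}{27} \gamma_{1} - \frac{1448}{729} \gamma_{2} - \frac{1448}{729} \gamma_{3}. Because q(v) = q(w) = \frac{427}{9}, conjugation by R sends v exactly to w.
Answer: -\frac{181}{27} \gamma_{1} - \frac{1448}{729} \gamma_{2} - \frac{1448}{729} \gamma_{3}


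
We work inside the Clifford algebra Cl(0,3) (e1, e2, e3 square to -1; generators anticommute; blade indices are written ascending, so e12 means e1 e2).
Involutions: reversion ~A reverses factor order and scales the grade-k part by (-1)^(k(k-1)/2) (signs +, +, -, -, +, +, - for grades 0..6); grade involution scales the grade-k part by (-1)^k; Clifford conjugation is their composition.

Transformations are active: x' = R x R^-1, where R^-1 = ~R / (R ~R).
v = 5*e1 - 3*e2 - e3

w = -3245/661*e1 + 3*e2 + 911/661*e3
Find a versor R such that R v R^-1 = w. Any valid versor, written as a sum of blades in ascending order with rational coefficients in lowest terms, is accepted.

Key observation: q(v) = q(w) = -35 (sandwiches preserve the norm), so R = v + w = 60/661*e1 + 250/661*e3 works whenever it is invertible — the component of v along it is kept and (v - w)/2 reverses, sending v to w.
Answer: 60/661*e1 + 250/661*e3


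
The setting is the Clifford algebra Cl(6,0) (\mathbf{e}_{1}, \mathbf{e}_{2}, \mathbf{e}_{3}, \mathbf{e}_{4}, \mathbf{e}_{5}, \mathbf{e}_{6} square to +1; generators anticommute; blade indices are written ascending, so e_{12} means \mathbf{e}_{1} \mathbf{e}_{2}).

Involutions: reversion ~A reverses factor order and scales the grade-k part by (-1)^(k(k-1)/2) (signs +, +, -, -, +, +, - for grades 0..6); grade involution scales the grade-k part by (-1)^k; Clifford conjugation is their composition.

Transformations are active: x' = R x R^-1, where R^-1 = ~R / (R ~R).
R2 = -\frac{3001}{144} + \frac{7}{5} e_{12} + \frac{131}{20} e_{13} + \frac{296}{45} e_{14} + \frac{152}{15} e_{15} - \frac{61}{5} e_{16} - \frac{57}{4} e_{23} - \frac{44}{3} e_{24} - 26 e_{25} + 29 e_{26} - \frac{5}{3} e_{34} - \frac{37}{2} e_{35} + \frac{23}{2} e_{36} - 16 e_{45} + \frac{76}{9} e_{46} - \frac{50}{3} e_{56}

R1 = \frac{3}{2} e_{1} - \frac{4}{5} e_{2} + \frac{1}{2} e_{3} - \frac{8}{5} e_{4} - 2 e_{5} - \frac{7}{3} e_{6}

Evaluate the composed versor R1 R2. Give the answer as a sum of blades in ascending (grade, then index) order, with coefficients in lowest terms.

Distribute over the terms of R1 (each basis-blade product reordered to ascending indices, repeated generators contracted through their squares):
(\frac{3}{2} e_{1}) R2 = -\frac{3001}{96} e_{1} + \frac{21}{10} e_{2} + \frac{393}{40} e_{3} + \frac{148}{15} e_{4} + \frac{76}{5} e_{5} - \frac{183}{10} e_{6} - \frac{171}{8} e_{123} - 22 e_{124} - 39 e_{125} + \frac{87}{2} e_{126} - \frac{5}{2} e_{134} - \frac{111}{4} e_{135} + \frac{69}{4} e_{136} - 24 e_{145} + \frac{38}{3} e_{146} - 25 e_{156}
(-\frac{4}{5} e_{2}) R2 = \frac{28}{25} e_{1} + \frac{3001}{180} e_{2} + \frac{57}{5} e_{3} + \frac{176}{15} e_{4} + \frac{104}{5} e_{5} - \frac{116}{5} e_{6} + \frac{131}{25} e_{123} + \frac{1184}{225} e_{124} + \frac{608}{75} e_{125} - \frac{244}{25} e_{126} + \frac{4}{3} e_{234} + \frac{74}{5} e_{235} - \frac{46}{5} e_{236} + \frac{64}{5} e_{245} - \frac{304}{45} e_{246} + \frac{40}{3} e_{256}
(\frac{1}{2} e_{3}) R2 = -\frac{131}{40} e_{1} + \frac{57}{8} e_{2} - \frac{3001}{288} e_{3} - \frac{5}{6} e_{4} - \frac{37}{4} e_{5} + \frac{23}{4} e_{6} + \frac{7}{10} e_{123} - \frac{148}{45} e_{134} - \frac{76}{15} e_{135} + \frac{61}{10} e_{136} + \frac{22}{3} e_{234} + 13 e_{235} - \frac{29}{2} e_{236} - 8 e_{345} + \frac{38}{9} e_{346} - \frac{25}{3} e_{356}
(-\frac{8}{5} e_{4}) R2 = \frac{2368}{225} e_{1} - \frac{352}{15} e_{2} - \frac{8}{3} e_{3} + \frac{3001}{90} e_{4} + \frac{128}{5} e_{5} - \frac{608}{45} e_{6} - \frac{56}{25} e_{124} - \frac{262}{25} e_{134} + \frac{1216}{75} e_{145} - \frac{488}{25} e_{146} + \frac{114}{5} e_{234} - \frac{208}{5} e_{245} + \frac{232}{5} e_{246} - \frac{148}{5} e_{345} + \frac{92}{5} e_{346} + \frac{80}{3} e_{456}
(-2 e_{5}) R2 = \frac{304}{15} e_{1} - 52 e_{2} - 37 e_{3} - 32 e_{4} + \frac{3001}{72} e_{5} + \frac{100}{3} e_{6} - \frac{14}{5} e_{125} - \frac{131}{10} e_{135} - \frac{592}{45} e_{145} - \frac{122}{5} e_{156} + \frac{57}{2} e_{235} + \frac{88}{3} e_{245} + 58 e_{256} + \frac{10}{3} e_{345} + 23 e_{356} + \frac{152}{9} e_{456}
(-\frac{7}{3} e_{6}) R2 = -\frac{427}{15} e_{1} + \frac{203}{3} e_{2} + \frac{161}{6} e_{3} + \frac{532}{27} e_{4} - \frac{350}{9} e_{5} + \frac{21007}{432} e_{6} - \frac{49}{15} e_{126} - \frac{917}{60} e_{136} - \frac{2072}{135} e_{146} - \frac{1064}{45} e_{156} + \frac{133}{4} e_{236} + \frac{308}{9} e_{246} + \frac{182}{3} e_{256} + \frac{35}{9} e_{346} + \frac{259}{6} e_{356} + \frac{112}{3} e_{456}
Summing the partial products and collecting blades:
Answer: -\frac{44771}{1440} e_{1} + \frac{1303}{72} e_{2} - \frac{2921}{1440} e_{3} + \frac{1129}{27} e_{4} + \frac{6617}{120} e_{5} + \frac{70631}{2160} e_{6} - \frac{3087}{200} e_{123} - \frac{854}{45} e_{124} - \frac{2527}{75} e_{125} + \frac{4571}{150} e_{126} - \frac{7321}{450} e_{134} - \frac{551}{12} e_{135} + \frac{121}{15} e_{136} - \frac{4712}{225} e_{145} - \frac{14986}{675} e_{146} - \frac{3287}{45} e_{156} + \frac{472}{15} e_{234} + \frac{563}{10} e_{235} + \frac{191}{20} e_{236} + \frac{8}{15} e_{245} + \frac{1108}{15} e_{246} + 132 e_{256} - \frac{514}{15} e_{345} + \frac{1193}{45} e_{346} + \frac{347}{6} e_{356} + \frac{728}{9} e_{456}


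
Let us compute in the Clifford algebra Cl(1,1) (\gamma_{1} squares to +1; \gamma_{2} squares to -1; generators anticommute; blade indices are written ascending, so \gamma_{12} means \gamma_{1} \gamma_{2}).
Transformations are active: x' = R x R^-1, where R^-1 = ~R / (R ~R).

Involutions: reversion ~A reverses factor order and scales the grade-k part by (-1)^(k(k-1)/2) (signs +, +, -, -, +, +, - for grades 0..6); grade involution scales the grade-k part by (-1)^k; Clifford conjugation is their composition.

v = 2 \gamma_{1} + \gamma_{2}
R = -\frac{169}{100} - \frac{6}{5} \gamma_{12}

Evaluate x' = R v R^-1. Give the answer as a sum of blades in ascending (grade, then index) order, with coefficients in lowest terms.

~R = -\frac{169}{100} + \frac{6}{5} \gamma_{12}, and R ~R = \frac{14161}{10000}, so R^-1 = ~R / (\frac{14161}{10000}).
R v = -\frac{109}{50} \gamma_{1} + \frac{71}{100} \gamma_{2}
Answer: \frac{45362}{14161} \gamma_{1} - \frac{38159}{14161} \gamma_{2}


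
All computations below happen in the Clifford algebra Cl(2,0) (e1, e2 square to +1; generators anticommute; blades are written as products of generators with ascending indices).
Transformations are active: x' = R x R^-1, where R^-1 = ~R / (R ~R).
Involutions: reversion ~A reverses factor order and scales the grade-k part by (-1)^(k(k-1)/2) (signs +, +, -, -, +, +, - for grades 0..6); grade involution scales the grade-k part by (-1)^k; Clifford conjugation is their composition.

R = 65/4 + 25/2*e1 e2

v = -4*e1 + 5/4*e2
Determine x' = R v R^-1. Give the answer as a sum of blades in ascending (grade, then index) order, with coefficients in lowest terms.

~R = 65/4 - 25/2*e1 e2, and R ~R = 6725/16, so R^-1 = ~R / (6725/16).
R v = -395/8*e1 + 1125/16*e2
Answer: 49/269*e1 + 4505/1076*e2


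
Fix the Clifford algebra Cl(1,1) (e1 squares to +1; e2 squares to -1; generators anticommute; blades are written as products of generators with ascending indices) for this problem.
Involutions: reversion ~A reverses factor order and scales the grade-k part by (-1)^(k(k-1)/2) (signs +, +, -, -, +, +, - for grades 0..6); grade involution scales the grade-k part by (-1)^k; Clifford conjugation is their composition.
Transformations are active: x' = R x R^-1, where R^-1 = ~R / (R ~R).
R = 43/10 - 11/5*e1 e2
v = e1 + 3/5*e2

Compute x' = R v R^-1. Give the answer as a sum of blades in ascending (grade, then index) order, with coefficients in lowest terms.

~R = 43/10 + 11/5*e1 e2, and R ~R = 273/20, so R^-1 = ~R / (273/20).
R v = 281/50*e1 + 239/50*e2
Answer: 17341/6825*e1 + 16459/6825*e2


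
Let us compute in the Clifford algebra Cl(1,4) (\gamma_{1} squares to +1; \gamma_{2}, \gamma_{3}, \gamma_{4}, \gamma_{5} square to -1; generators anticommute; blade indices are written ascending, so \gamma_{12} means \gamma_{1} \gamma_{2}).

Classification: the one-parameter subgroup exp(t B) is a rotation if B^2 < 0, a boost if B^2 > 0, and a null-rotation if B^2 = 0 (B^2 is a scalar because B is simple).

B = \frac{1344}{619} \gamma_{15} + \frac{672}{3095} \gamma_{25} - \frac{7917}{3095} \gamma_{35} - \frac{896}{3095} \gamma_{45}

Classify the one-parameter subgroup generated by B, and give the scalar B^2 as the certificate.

B^2 term by term: the squares give (\frac{1344}{619})^2*(\gamma_{15})^2 + (\frac{672}{3095})^2*(\gamma_{25})^2 + (-\frac{7917}{3095})^2*(\gamma_{35})^2 + (-\frac{896}{3095})^2*(\gamma_{45})^2 = \frac{1806336}{383161}*(+1) + \frac{451584}{9579025}*(-1) + \frac{62678889}{9579025}*(-1) + \frac{802816}{9579025}*(-1) = -\frac{49}{25} (each basis 2-blade squares to minus the product of its generators' squares); cross terms between blades sharing an index anticommute and cancel. So B^2 = -\frac{49}{25}.
Answer: rotation, certificate B^2 = -\frac{49}{25}. Note: conjugating B changes its blade decomposition but never the scalar B^2 = -\frac{49}{25}, whose sign settles the classification.


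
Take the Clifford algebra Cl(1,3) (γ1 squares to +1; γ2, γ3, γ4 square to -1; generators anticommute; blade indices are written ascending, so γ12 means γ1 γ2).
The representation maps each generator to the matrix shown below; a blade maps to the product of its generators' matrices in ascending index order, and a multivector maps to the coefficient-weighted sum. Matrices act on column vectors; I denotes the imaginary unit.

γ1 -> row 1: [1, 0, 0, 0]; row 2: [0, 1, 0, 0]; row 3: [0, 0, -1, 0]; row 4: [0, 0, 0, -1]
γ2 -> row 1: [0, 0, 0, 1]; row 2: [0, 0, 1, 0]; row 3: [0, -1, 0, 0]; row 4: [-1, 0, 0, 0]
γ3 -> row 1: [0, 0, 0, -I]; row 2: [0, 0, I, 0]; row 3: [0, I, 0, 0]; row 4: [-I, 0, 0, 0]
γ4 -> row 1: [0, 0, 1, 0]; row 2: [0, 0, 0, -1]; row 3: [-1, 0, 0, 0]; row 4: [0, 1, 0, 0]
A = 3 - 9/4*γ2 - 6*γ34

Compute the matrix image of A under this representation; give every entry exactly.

Bivector images (products of the table entries): rho(γ34) = rho(γ3)rho(γ4) = row 1: [0, -I, 0, 0]; row 2: [-I, 0, 0, 0]; row 3: [0, 0, 0, -I]; row 4: [0, 0, -I, 0].
M = (3)*1 + (-9/4)*rho(γ2) + (-6)*rho(γ34), summed entrywise (1 is the identity matrix):
Answer: row 1: [3, 6*I, 0, -9/4]; row 2: [6*I, 3, -9/4, 0]; row 3: [0, 9/4, 3, 6*I]; row 4: [9/4, 0, 6*I, 3]


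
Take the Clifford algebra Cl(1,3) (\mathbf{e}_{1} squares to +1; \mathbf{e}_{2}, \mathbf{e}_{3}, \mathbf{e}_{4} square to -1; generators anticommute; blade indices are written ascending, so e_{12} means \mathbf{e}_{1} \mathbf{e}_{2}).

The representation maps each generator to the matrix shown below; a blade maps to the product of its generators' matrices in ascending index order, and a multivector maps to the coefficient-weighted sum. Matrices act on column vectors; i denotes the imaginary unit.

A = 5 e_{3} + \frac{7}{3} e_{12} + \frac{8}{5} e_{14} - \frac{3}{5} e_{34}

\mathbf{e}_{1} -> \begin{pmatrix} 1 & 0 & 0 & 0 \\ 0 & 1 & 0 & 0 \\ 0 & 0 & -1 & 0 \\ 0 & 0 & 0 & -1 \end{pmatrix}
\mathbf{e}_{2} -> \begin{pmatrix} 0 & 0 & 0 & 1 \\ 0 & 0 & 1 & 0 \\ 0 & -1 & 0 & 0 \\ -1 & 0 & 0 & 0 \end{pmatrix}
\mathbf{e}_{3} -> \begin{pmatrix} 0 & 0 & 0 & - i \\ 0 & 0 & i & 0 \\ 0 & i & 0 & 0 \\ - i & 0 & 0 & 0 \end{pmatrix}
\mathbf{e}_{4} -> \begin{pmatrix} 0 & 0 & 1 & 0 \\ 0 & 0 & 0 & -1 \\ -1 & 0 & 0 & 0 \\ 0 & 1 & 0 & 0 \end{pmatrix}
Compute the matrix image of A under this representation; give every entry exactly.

Bivector images (products of the table entries): rho(e_{12}) = rho(\mathbf{e}_{1})rho(\mathbf{e}_{2}) = \begin{pmatrix} 0 & 0 & 0 & 1 \\ 0 & 0 & 1 & 0 \\ 0 & 1 & 0 & 0 \\ 1 & 0 & 0 & 0 \end{pmatrix}; rho(e_{14}) = rho(\mathbf{e}_{1})rho(\mathbf{e}_{4}) = \begin{pmatrix} 0 & 0 & 1 & 0 \\ 0 & 0 & 0 & -1 \\ 1 & 0 & 0 & 0 \\ 0 & -1 & 0 & 0 \end{pmatrix}; rho(e_{34}) = rho(\mathbf{e}_{3})rho(\mathbf{e}_{4}) = \begin{pmatrix} 0 & - i & 0 & 0 \\ - i & 0 & 0 & 0 \\ 0 & 0 & 0 & - i \\ 0 & 0 & - i & 0 \end{pmatrix}.
M = (5)*rho(e_{3}) + (\frac{7}{3})*rho(e_{12}) + (\frac{8}{5})*rho(e_{14}) + (-\frac{3}{5})*rho(e_{34}), summed entrywise:
Answer: \begin{pmatrix} 0 & \frac{3 i}{5} & \frac{8}{5} & \frac{7}{3} - 5 i \\ \frac{3 i}{5} & 0 & \frac{7}{3} + 5 i & - \frac{8}{5} \\ \frac{8}{5} & \frac{7}{3} + 5 i & 0 & \frac{3 i}{5} \\ \frac{7}{3} - 5 i & - \frac{8}{5} & \frac{3 i}{5} & 0 \end{pmatrix}


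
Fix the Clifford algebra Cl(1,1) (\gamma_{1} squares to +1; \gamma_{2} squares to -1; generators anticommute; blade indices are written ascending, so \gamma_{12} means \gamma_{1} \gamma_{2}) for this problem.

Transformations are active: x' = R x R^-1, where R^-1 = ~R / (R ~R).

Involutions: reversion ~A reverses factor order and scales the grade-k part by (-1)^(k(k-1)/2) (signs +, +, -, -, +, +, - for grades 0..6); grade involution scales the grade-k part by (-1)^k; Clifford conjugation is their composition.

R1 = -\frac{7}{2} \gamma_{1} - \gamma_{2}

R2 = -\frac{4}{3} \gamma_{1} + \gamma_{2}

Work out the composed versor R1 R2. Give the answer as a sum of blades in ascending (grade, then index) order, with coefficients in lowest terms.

Distribute over the terms of R1 (each basis-blade product reordered to ascending indices, repeated generators contracted through their squares):
(-\frac{7}{2} \gamma_{1}) R2 = \frac{14}{3} - \frac{7}{2} \gamma_{12}
(-\gamma_{2}) R2 = 1 - \frac{4}{3} \gamma_{12}
Summing the partial products and collecting blades:
Answer: \frac{17}{3} - \frac{29}{6} \gamma_{12}


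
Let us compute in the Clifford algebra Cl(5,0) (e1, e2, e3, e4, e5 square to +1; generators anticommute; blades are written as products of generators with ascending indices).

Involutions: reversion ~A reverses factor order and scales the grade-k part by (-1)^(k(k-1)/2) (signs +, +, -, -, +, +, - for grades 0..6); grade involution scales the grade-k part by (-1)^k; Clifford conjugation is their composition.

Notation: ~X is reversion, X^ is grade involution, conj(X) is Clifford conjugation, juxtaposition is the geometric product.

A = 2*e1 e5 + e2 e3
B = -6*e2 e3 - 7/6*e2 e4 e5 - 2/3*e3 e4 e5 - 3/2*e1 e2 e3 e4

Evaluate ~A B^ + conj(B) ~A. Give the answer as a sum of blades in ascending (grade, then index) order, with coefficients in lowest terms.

first term: -6 - 3/2*e1 e4 - 7/3*e1 e2 e4 - 4/3*e1 e3 e4 - 2/3*e2 e4 e5 + 7/6*e3 e4 e5 + 12*e1 e2 e3 e5 + 3*e2 e3 e4 e5
second term: 6 - 3/2*e1 e4 - 7/3*e1 e2 e4 - 4/3*e1 e3 e4 - 2/3*e2 e4 e5 + 7/6*e3 e4 e5 - 12*e1 e2 e3 e5 - 3*e2 e3 e4 e5
Answer: -3*e1 e4 - 14/3*e1 e2 e4 - 8/3*e1 e3 e4 - 4/3*e2 e4 e5 + 7/3*e3 e4 e5


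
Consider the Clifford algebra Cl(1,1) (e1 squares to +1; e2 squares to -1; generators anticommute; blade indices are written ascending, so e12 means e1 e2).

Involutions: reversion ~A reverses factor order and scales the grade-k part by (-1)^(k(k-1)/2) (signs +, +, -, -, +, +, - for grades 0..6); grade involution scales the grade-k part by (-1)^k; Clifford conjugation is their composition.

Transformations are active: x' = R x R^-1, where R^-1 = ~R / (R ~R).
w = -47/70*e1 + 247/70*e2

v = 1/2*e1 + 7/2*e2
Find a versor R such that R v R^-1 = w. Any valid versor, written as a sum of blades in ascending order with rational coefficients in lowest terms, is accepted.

Equal squares first: v^2 = w^2 = -12. Then v + w = -6/35*e1 + 246/35*e2 is a versor taking v to w, provided it is invertible.
Answer: -6/35*e1 + 246/35*e2


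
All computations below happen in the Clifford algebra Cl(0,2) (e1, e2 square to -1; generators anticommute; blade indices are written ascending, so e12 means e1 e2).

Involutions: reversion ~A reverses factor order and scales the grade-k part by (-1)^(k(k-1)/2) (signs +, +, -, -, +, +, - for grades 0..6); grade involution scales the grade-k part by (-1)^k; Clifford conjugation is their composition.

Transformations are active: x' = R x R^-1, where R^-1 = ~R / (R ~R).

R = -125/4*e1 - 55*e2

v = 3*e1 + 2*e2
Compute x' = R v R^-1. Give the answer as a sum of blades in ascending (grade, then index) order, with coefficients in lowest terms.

~R = -125/4*e1 - 55*e2, and R ~R = -64025/16, so R^-1 = ~R / (-64025/16).
R v = 815/4 + 205/2*e12
Answer: 467/2561*e1 + 9222/2561*e2


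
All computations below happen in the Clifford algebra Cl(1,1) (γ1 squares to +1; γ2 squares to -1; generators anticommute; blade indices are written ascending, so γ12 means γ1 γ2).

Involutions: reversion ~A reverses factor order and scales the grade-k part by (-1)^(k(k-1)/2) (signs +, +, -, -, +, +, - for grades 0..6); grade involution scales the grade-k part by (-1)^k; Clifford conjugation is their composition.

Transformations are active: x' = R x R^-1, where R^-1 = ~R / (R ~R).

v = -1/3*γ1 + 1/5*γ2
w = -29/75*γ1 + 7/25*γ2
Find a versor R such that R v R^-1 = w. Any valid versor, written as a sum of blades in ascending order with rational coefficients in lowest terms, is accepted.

Key observation: q(v) = q(w) = 16/225 (sandwiches preserve the norm), so R = v + w = -18/25*γ1 + 12/25*γ2 works whenever it is invertible — the component of v along it is kept and (v - w)/2 reverses, sending v to w.
Answer: -18/25*γ1 + 12/25*γ2


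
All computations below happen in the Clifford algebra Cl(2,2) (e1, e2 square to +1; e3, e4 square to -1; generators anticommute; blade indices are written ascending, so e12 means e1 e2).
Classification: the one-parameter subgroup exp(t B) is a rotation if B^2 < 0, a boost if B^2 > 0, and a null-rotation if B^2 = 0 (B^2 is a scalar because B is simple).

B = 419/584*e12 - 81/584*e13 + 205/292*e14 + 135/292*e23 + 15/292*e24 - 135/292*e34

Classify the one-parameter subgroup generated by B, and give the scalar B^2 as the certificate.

B^2 term by term: the squares give (419/584)^2*(e12)^2 + (-81/584)^2*(e13)^2 + (205/292)^2*(e14)^2 + (135/292)^2*(e23)^2 + (15/292)^2*(e24)^2 + (-135/292)^2*(e34)^2 = 175561/341056*(-1) + 6561/341056*(+1) + 42025/85264*(+1) + 18225/85264*(+1) + 225/85264*(+1) + 18225/85264*(-1) = 0 (each basis 2-blade squares to minus the product of its generators' squares); cross terms between blades sharing an index anticommute and cancel; the commuting (index-disjoint) pairs give grade-4 terms 2*c*c'*(blade product), which cancel blade by blade — e1234: -56565/85264 + 1215/85264 + 27675/42632 = 0 — confirming B is simple. So B^2 = 0.
Answer: null-rotation, certificate B^2 = 0. Key observation: B^2 = 0 is a conjugation invariant, so its sign decides the class regardless of the surface form of B.


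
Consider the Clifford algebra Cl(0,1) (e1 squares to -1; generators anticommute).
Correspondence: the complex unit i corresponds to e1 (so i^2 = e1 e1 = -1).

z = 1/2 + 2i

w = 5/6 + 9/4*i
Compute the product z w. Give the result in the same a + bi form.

In blades: z = 1/2 + 2*e1, w = 5/6 + 9/4*e1.
Distribute z over w term by term (generator squares from the signature, products reordered to ascending indices): (1/2)*w = 5/12 + 9/8*e1; (2*e1)*w = -9/2 + 5/3*e1.
Sum: -49/12 + 67/24*e1; translating back through the correspondence:
Answer: -49/12 + 67/24*i


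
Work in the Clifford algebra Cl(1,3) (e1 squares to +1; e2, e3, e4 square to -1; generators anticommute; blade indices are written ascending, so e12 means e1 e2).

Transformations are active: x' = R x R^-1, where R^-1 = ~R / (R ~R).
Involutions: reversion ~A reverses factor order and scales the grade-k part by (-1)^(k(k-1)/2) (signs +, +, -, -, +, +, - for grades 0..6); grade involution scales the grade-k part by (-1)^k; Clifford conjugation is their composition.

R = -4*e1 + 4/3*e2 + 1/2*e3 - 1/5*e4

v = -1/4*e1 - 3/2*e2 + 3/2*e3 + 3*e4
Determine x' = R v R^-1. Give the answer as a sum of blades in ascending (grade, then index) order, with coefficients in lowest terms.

~R = -4*e1 + 4/3*e2 + 1/2*e3 - 1/5*e4, and R ~R = 12539/900, so R^-1 = ~R / (12539/900).
R v = 57/20 + 19/3*e12 - 47/8*e13 - 241/20*e14 + 11/4*e23 + 37/10*e24 + 9/5*e34
Answer: -69541/50156*e1 + 51297/25078*e2 - 32487/25078*e3 - 38643/12539*e4


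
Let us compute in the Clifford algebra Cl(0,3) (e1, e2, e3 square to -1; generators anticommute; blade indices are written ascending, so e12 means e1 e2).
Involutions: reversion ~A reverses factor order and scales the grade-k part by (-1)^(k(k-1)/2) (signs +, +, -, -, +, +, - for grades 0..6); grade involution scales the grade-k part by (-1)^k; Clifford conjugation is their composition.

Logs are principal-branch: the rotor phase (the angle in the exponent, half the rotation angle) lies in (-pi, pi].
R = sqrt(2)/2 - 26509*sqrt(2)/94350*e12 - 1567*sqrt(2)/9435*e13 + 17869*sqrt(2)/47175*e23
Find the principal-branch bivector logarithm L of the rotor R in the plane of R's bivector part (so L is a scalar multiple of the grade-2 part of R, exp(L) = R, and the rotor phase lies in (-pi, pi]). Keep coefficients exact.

The scalar part of R is sqrt(2)/2, so the principal-branch rotor phase is pinned; divide the bivector part by its sine to get the unit plane — L is the phase times that plane.
Concretely: cos(phase) = sqrt(2)/2 gives phase = ±pi/4, and since phase/sin(phase) is even the sign is immaterial: L = (phase/sin(phase)) * <R>_2 = (sqrt(2)*pi/4) * <R>_2.
Answer: -26509*pi/188700*e12 - 1567*pi/18870*e13 + 17869*pi/94350*e23


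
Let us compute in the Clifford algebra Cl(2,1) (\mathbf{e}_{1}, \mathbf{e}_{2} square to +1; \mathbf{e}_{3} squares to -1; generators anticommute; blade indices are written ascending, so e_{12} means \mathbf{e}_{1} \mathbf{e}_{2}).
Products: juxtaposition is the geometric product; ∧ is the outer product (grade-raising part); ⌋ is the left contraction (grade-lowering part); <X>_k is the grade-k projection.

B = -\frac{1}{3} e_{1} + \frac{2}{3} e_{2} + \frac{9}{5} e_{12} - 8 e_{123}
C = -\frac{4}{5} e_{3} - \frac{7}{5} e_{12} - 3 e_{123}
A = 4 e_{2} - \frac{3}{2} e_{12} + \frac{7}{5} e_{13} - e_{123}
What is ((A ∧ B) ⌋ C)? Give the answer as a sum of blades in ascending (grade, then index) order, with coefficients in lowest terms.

step 1: \frac{4}{3} e_{12} - \frac{14}{15} e_{123}
step 2: \frac{14}{3} + 4 e_{3}
Answer: \frac{14}{3} + 4 e_{3}


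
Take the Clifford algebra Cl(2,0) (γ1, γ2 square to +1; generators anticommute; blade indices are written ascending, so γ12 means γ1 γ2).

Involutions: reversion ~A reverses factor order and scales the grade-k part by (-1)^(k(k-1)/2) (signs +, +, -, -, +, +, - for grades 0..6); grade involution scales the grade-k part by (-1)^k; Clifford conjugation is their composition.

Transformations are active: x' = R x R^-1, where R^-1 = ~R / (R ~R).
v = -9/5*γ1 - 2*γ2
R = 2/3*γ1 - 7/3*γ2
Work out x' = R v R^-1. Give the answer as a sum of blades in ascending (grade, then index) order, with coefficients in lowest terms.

~R = 2/3*γ1 - 7/3*γ2, and R ~R = 53/9, so R^-1 = ~R / (53/9).
R v = 52/15 - 83/15*γ12
Answer: 137/53*γ1 - 198/265*γ2


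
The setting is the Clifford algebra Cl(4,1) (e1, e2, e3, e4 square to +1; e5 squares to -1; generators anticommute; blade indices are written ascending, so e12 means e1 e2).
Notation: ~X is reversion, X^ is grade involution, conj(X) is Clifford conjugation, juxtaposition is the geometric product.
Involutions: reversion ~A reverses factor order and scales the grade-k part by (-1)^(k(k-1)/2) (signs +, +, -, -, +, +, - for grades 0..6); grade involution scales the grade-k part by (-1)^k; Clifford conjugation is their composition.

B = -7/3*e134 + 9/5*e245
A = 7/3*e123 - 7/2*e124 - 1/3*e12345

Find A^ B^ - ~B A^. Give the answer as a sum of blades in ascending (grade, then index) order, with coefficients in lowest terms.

first term: 3/5*e13 + 63/10*e15 - 49/6*e23 - 49/9*e24 - 7/9*e25 - 21/5*e1345
second term: 3/5*e13 - 63/10*e15 + 49/6*e23 + 49/9*e24 - 7/9*e25 - 21/5*e1345
Answer: 63/5*e15 - 49/3*e23 - 98/9*e24


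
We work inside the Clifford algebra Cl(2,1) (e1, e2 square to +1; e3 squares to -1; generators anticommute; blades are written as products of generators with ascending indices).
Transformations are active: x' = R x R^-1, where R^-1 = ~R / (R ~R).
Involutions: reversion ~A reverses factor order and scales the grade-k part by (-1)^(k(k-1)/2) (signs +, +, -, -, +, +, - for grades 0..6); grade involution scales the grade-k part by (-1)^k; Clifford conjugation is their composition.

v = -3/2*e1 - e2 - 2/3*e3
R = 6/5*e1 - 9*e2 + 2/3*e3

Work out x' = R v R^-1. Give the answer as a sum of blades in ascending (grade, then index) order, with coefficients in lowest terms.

~R = 6/5*e1 - 9*e2 + 2/3*e3, and R ~R = 18449/225, so R^-1 = ~R / (18449/225).
R v = 344/45 - 147/10*e1 e2 + 1/5*e1 e3 + 20/3*e2 e3
Answer: 63603/36898*e1 - 12511/18449*e2 + 43778/55347*e3


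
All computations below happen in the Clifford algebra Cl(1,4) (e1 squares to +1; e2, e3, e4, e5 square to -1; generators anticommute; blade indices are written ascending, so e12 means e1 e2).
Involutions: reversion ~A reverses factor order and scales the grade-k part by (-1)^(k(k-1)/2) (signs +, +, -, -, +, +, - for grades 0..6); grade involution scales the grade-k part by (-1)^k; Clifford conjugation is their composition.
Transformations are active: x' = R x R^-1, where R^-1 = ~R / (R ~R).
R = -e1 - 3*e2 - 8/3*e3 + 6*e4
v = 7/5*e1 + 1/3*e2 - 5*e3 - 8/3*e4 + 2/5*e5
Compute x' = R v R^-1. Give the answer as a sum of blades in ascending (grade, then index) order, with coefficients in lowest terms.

~R = -e1 - 3*e2 - 8/3*e3 + 6*e4, and R ~R = -460/9, so R^-1 = ~R / (-460/9).
R v = 34/15 + 58/15*e12 + 131/15*e13 - 86/15*e14 - 2/5*e15 + 143/9*e23 + 6*e24 - 6/5*e25 + 334/9*e34 - 16/15*e35 + 12/5*e45
Answer: -754/575*e1 - 116/1725*e2 + 3011/575*e3 + 3682/1725*e4 - 2/5*e5


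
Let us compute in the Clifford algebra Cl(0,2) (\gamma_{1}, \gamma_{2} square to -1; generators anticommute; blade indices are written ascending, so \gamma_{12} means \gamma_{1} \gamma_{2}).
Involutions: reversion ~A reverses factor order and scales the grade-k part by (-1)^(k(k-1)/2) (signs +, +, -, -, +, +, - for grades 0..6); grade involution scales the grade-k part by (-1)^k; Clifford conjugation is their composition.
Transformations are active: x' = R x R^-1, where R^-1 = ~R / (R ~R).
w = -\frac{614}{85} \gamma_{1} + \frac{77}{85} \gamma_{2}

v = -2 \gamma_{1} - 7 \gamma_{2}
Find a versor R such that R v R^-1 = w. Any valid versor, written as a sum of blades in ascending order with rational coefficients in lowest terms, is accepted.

Construction: equal norms (both -53) license R = v + w = -\frac{784}{85} \gamma_{1} - \frac{518}{85} \gamma_{2} — nothing changes along that direction, while (v - w)/2 changes sign, so v maps onto w.
Answer: -\frac{784}{85} \gamma_{1} - \frac{518}{85} \gamma_{2}


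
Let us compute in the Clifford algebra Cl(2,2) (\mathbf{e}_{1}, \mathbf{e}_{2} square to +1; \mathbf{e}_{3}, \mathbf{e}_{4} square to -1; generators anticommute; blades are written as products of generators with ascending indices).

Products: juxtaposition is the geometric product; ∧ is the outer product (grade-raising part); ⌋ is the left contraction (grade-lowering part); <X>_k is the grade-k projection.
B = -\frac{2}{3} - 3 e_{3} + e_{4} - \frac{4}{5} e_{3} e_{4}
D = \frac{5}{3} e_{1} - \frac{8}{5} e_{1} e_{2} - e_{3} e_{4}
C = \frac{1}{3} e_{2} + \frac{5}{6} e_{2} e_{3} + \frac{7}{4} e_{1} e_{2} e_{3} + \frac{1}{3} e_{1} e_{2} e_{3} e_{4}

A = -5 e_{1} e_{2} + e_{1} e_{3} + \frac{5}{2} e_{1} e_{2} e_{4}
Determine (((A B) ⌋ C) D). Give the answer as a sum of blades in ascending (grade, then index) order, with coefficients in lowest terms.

step 1: 3 e_{1} + \frac{5}{6} e_{1} e_{2} - \frac{2}{3} e_{1} e_{3} + \frac{4}{5} e_{1} e_{4} + 13 e_{1} e_{2} e_{3} - \frac{20}{3} e_{1} e_{2} e_{4} + e_{1} e_{3} e_{4} + \frac{23}{2} e_{1} e_{2} e_{3} e_{4}
step 2: \frac{319}{12} + \frac{5}{6} e_{2} + \frac{55}{72} e_{3} + \frac{13}{3} e_{4} + \frac{331}{60} e_{2} e_{3} + \frac{2}{9} e_{2} e_{4} - \frac{5}{18} e_{3} e_{4} + e_{2} e_{3} e_{4}
step 3: -\frac{5}{18} + \frac{1643}{36} e_{1} + e_{2} - \frac{13}{3} e_{3} + \frac{55}{72} e_{4} - \frac{3953}{90} e_{1} e_{2} + \frac{40789}{5400} e_{1} e_{3} - \frac{103}{15} e_{1} e_{4} - \frac{2}{9} e_{2} e_{3} + \frac{331}{60} e_{2} e_{4} - \frac{319}{12} e_{3} e_{4} + \frac{287}{36} e_{1} e_{2} e_{3} - \frac{886}{135} e_{1} e_{2} e_{4} + \frac{307}{270} e_{1} e_{3} e_{4} - \frac{5}{6} e_{2} e_{3} e_{4} - \frac{11}{9} e_{1} e_{2} e_{3} e_{4}
Answer: -\frac{5}{18} + \frac{1643}{36} e_{1} + e_{2} - \frac{13}{3} e_{3} + \frac{55}{72} e_{4} - \frac{3953}{90} e_{1} e_{2} + \frac{40789}{5400} e_{1} e_{3} - \frac{103}{15} e_{1} e_{4} - \frac{2}{9} e_{2} e_{3} + \frac{331}{60} e_{2} e_{4} - \frac{319}{12} e_{3} e_{4} + \frac{287}{36} e_{1} e_{2} e_{3} - \frac{886}{135} e_{1} e_{2} e_{4} + \frac{307}{270} e_{1} e_{3} e_{4} - \frac{5}{6} e_{2} e_{3} e_{4} - \frac{11}{9} e_{1} e_{2} e_{3} e_{4}


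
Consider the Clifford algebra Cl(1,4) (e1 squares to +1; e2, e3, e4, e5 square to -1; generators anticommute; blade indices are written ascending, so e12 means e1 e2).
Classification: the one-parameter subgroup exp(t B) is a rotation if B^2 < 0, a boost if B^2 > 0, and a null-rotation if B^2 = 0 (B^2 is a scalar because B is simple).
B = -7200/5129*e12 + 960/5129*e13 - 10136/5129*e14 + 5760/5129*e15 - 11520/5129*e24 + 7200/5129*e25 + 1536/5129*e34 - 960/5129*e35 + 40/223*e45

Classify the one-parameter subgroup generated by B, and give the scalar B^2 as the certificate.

B^2 term by term: the squares give (-7200/5129)^2*(e12)^2 + (960/5129)^2*(e13)^2 + (-10136/5129)^2*(e14)^2 + (5760/5129)^2*(e15)^2 + (-11520/5129)^2*(e24)^2 + (7200/5129)^2*(e25)^2 + (1536/5129)^2*(e34)^2 + (-960/5129)^2*(e35)^2 + (40/223)^2*(e45)^2 = 51840000/26306641*(+1) + 921600/26306641*(+1) + 102738496/26306641*(+1) + 33177600/26306641*(+1) + 132710400/26306641*(-1) + 51840000/26306641*(-1) + 2359296/26306641*(-1) + 921600/26306641*(-1) + 1600/49729*(-1) = 0 (each basis 2-blade squares to minus the product of its generators' squares); cross terms between blades sharing an index anticommute and cancel; the commuting (index-disjoint) pairs give grade-4 terms 2*c*c'*(blade product), which cancel blade by blade — e1234: -22118400/26306641 + 22118400/26306641 = 0; e1235: 13824000/26306641 - 13824000/26306641 = 0; e1245: -576000/1143767 + 145958400/26306641 - 132710400/26306641 = 0; e1345: 76800/1143767 - 19461120/26306641 + 17694720/26306641 = 0; e2345: -22118400/26306641 + 22118400/26306641 = 0 — confirming B is simple. So B^2 = 0.
Answer: null-rotation, certificate B^2 = 0. Check the certificate: B^2 = 0, and that sign is decisive whatever form B takes.


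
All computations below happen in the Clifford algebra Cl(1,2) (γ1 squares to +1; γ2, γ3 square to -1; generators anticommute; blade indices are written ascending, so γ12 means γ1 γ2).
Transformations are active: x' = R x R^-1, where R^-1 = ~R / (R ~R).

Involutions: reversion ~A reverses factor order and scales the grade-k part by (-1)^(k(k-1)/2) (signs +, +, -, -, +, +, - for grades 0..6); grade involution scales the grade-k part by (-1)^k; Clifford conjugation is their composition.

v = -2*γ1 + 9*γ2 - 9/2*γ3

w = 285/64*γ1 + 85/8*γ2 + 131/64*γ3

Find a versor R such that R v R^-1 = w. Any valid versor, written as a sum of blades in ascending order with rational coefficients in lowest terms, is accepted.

R = v + w = 157/64*γ1 + 157/8*γ2 - 157/64*γ3 works: the equal norms (-389/4) guarantee its sandwich swaps v into w.
Answer: 157/64*γ1 + 157/8*γ2 - 157/64*γ3
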